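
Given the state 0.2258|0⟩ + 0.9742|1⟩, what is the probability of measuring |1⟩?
0.9491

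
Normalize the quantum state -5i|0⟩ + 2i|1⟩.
-0.9285i|0⟩ + 0.3714i|1⟩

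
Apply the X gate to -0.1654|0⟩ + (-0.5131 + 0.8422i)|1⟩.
(-0.5131 + 0.8422i)|0⟩ - 0.1654|1⟩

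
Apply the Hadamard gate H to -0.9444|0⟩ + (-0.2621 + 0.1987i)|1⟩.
(-0.8531 + 0.1405i)|0⟩ + (-0.4825 - 0.1405i)|1⟩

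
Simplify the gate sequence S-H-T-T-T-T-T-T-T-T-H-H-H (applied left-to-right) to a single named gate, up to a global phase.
S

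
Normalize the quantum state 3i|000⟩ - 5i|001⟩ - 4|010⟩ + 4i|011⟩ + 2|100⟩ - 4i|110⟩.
0.3235i|000⟩ - 0.5392i|001⟩ - 0.4313|010⟩ + 0.4313i|011⟩ + 0.2157|100⟩ - 0.4313i|110⟩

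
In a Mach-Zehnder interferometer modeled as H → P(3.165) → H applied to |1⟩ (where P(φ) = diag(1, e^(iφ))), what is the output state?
(0.9999 + 0.0117i)|0⟩ + (0.000137 - 0.0117i)|1⟩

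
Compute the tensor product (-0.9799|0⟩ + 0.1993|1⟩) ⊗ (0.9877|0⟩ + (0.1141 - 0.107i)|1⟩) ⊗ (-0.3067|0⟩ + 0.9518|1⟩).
0.2968|000⟩ - 0.9212|001⟩ + (0.03429 - 0.03216i)|010⟩ + (-0.1064 + 0.0998i)|011⟩ - 0.06037|100⟩ + 0.1874|101⟩ + (-0.006974 + 0.00654i)|110⟩ + (0.02164 - 0.0203i)|111⟩

amp(|b₁b₂…⟩) = product of the factor amplitudes for bits b₁, b₂, …; only kets whose every factor amplitude is nonzero survive.
|000⟩: (-0.9799)(0.9877)(-0.3067) = 0.2968
|001⟩: (-0.9799)(0.9877)(0.9518) = -0.9212
|010⟩: (-0.9799)(0.1141 - 0.107i)(-0.3067) = (0.03429 - 0.03216i)
|011⟩: (-0.9799)(0.1141 - 0.107i)(0.9518) = (-0.1064 + 0.0998i)
|100⟩: (0.1993)(0.9877)(-0.3067) = -0.06037
|101⟩: (0.1993)(0.9877)(0.9518) = 0.1874
|110⟩: (0.1993)(0.1141 - 0.107i)(-0.3067) = (-0.006974 + 0.00654i)
|111⟩: (0.1993)(0.1141 - 0.107i)(0.9518) = (0.02164 - 0.0203i)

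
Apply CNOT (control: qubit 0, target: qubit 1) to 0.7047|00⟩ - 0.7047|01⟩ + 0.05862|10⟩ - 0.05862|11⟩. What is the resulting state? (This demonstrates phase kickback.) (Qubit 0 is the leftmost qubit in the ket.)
0.7047|00⟩ - 0.7047|01⟩ - 0.05862|10⟩ + 0.05862|11⟩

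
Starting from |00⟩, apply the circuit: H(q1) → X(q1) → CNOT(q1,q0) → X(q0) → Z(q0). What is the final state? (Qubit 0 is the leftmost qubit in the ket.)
1/√2|01⟩ - 1/√2|10⟩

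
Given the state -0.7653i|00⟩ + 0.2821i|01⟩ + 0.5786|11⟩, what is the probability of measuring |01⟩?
0.07958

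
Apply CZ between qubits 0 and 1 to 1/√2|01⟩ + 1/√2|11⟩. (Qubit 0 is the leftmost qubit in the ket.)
1/√2|01⟩ - 1/√2|11⟩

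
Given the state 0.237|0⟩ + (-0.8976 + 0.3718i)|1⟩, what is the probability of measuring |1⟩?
0.9439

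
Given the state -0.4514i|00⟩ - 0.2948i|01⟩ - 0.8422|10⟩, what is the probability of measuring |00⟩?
0.2038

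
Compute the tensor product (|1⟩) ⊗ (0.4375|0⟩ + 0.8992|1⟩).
0.4375|10⟩ + 0.8992|11⟩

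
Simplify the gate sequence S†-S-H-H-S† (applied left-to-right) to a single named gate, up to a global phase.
S†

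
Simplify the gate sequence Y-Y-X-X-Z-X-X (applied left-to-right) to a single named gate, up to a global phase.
Z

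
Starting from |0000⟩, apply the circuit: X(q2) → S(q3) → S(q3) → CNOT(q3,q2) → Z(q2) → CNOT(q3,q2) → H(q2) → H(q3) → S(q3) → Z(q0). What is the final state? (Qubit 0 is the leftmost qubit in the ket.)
-1/2|0000⟩ - (1/2)i|0001⟩ + 1/2|0010⟩ + (1/2)i|0011⟩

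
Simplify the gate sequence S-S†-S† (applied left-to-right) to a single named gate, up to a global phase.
S†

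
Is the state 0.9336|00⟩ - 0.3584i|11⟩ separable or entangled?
Entangled

Writing the state as a|00⟩ + b|01⟩ + c|10⟩ + d|11⟩, it is a product state iff ad − bc = 0.
Here (a, b, c, d) = (0.9336, 0, 0, -0.3584i): ad − bc = (0.9336)(-0.3584i) − (0)(0) = -0.3346i ≠ 0, so the state is entangled.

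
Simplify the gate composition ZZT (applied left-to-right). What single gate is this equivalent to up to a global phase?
T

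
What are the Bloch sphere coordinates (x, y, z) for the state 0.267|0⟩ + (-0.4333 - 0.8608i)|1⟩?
(-0.2314, -0.4597, -0.8574)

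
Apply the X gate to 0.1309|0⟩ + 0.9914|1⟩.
0.9914|0⟩ + 0.1309|1⟩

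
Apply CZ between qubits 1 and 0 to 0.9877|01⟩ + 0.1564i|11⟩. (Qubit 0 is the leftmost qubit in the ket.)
0.9877|01⟩ - 0.1564i|11⟩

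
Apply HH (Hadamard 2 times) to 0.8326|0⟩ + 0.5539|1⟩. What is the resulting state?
0.8326|0⟩ + 0.5539|1⟩

H² = I, so an even number of Hadamards cancels: H^2 = I and the state is unchanged.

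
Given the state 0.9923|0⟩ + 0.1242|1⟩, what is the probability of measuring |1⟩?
0.01543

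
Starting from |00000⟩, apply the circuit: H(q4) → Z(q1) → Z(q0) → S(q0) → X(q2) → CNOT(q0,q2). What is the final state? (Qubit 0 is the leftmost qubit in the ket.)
1/√2|00100⟩ + 1/√2|00101⟩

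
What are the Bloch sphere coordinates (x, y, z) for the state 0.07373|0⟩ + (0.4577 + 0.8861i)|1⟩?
(0.06749, 0.1307, -0.9892)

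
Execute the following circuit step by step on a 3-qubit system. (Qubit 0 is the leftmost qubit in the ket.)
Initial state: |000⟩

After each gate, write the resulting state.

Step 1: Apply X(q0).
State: |100⟩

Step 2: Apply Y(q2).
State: i|101⟩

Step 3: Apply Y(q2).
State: |100⟩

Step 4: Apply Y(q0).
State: -i|000⟩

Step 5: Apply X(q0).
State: -i|100⟩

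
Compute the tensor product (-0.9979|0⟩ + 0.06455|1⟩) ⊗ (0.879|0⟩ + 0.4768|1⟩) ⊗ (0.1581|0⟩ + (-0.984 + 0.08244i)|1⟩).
-0.1387|000⟩ + (0.8631 - 0.07231i)|001⟩ - 0.07522|010⟩ + (0.4682 - 0.03922i)|011⟩ + 0.008971|100⟩ + (-0.05583 + 0.004678i)|101⟩ + 0.004866|110⟩ + (-0.03029 + 0.002537i)|111⟩

amp(|b₁b₂…⟩) = product of the factor amplitudes for bits b₁, b₂, …; only kets whose every factor amplitude is nonzero survive.
|000⟩: (-0.9979)(0.879)(0.1581) = -0.1387
|001⟩: (-0.9979)(0.879)(-0.984 + 0.08244i) = (0.8631 - 0.07231i)
|010⟩: (-0.9979)(0.4768)(0.1581) = -0.07522
|011⟩: (-0.9979)(0.4768)(-0.984 + 0.08244i) = (0.4682 - 0.03922i)
|100⟩: (0.06455)(0.879)(0.1581) = 0.008971
|101⟩: (0.06455)(0.879)(-0.984 + 0.08244i) = (-0.05583 + 0.004678i)
|110⟩: (0.06455)(0.4768)(0.1581) = 0.004866
|111⟩: (0.06455)(0.4768)(-0.984 + 0.08244i) = (-0.03029 + 0.002537i)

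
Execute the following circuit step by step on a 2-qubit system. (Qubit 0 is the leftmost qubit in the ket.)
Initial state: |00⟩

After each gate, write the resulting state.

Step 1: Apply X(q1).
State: |01⟩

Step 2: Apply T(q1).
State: (1/√2 + (1/√2)i)|01⟩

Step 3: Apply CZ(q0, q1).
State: (1/√2 + (1/√2)i)|01⟩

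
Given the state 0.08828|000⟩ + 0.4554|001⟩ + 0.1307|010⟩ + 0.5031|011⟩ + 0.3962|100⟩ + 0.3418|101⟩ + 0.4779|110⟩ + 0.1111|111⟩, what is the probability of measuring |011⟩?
0.2531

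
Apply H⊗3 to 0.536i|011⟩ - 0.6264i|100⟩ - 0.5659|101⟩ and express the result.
(-0.2001 - 0.03196i)|000⟩ + (0.2001 - 0.411i)|001⟩ + (-0.2001 - 0.411i)|010⟩ + (0.2001 - 0.03196i)|011⟩ + (0.2001 + 0.411i)|100⟩ + (-0.2001 + 0.03196i)|101⟩ + (0.2001 + 0.03196i)|110⟩ + (-0.2001 + 0.411i)|111⟩

H⊗3 gives amp(|y⟩) = (1/2√2) Σ_x (−1)^(x·y) amp(|x⟩), where x·y is the number of positions in which both x and y have a 1.
|000⟩: (0.536i - 0.6264i - 0.5659)/(2√2) = (-0.2001 - 0.03196i)
|001⟩: (-0.536i - 0.6264i + 0.5659)/(2√2) = (0.2001 - 0.411i)
|010⟩: (-0.536i - 0.6264i - 0.5659)/(2√2) = (-0.2001 - 0.411i)
|011⟩: (0.536i - 0.6264i + 0.5659)/(2√2) = (0.2001 - 0.03196i)
|100⟩: (0.536i + 0.6264i + 0.5659)/(2√2) = (0.2001 + 0.411i)
|101⟩: (-0.536i + 0.6264i - 0.5659)/(2√2) = (-0.2001 + 0.03196i)
|110⟩: (-0.536i + 0.6264i + 0.5659)/(2√2) = (0.2001 + 0.03196i)
|111⟩: (0.536i + 0.6264i - 0.5659)/(2√2) = (-0.2001 + 0.411i)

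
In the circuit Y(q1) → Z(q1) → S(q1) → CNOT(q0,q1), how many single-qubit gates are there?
3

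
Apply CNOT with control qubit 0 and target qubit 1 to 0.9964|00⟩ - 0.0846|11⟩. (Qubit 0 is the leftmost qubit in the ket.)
0.9964|00⟩ - 0.0846|10⟩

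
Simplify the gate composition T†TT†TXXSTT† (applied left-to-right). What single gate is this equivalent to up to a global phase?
S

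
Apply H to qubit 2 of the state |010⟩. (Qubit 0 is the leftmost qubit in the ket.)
1/√2|010⟩ + 1/√2|011⟩

H on qubit 2 mixes each pair of kets that differ only in qubit 2: amplitudes (a, b) of (|…0…⟩, |…1…⟩) become ((a + b)/√2, (a − b)/√2). Kets absent from the input have amplitude 0.
(|010⟩, |011⟩): (a, b) = (1, 0) → (1/√2, 1/√2)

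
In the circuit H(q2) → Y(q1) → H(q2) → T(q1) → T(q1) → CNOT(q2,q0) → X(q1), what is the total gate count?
7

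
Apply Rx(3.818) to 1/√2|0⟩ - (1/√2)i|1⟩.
-0.9017|0⟩ - 0.4324i|1⟩

Rx(3.818) = [[cos(θ/2), −i·sin(θ/2)], [−i·sin(θ/2), cos(θ/2)]]; θ = 3.818, cos(θ/2) ≈ -0.331793, sin(θ/2) ≈ 0.943352.
With a = amp(|0⟩) = 1/√2 and b = amp(|1⟩) = -(1/√2)i:
new amp(|0⟩) = (-0.331793)·a + (-0.943352i)·b = -0.9017
new amp(|1⟩) = (-0.943352i)·a + (-0.331793)·b = -0.4324i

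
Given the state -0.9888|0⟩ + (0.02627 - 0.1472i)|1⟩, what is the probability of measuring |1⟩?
0.02236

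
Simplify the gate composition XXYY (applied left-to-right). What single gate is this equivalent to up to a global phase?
I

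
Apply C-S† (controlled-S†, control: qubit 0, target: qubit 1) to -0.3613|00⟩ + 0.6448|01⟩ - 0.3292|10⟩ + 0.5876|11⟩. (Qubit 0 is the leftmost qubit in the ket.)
-0.3613|00⟩ + 0.6448|01⟩ - 0.3292|10⟩ - 0.5876i|11⟩

C-S† leaves the control-|0⟩ kets |00⟩, |01⟩ unchanged and applies S† to qubit 1 on the control-|1⟩ pair (|10⟩, |11⟩).
S† = [[1, 0], [0, -i]].
With a = amp(|10⟩) = -0.3292 and b = amp(|11⟩) = 0.5876:
new amp(|10⟩) = (1)·a = -0.3292
new amp(|11⟩) = (-i)·b = -0.5876i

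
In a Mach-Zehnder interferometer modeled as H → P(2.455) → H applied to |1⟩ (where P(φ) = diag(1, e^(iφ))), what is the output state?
(0.8867 - 0.317i)|0⟩ + (0.1133 + 0.317i)|1⟩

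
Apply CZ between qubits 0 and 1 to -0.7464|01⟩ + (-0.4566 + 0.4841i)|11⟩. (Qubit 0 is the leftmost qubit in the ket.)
-0.7464|01⟩ + (0.4566 - 0.4841i)|11⟩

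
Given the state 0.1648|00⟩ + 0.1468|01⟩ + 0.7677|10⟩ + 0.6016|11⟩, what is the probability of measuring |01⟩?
0.02155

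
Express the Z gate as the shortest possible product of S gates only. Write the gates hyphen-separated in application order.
S-S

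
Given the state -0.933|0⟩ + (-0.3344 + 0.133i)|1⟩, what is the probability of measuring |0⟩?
0.8705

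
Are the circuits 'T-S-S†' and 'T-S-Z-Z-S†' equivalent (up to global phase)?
Yes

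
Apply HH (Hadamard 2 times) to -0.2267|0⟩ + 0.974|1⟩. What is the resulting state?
-0.2267|0⟩ + 0.974|1⟩

H² = I, so an even number of Hadamards cancels: H^2 = I and the state is unchanged.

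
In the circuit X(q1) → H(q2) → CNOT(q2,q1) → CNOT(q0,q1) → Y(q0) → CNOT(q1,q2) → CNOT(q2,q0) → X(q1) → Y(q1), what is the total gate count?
9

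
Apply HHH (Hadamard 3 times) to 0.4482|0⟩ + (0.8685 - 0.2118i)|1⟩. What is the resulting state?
(0.931 - 0.1498i)|0⟩ + (-0.2972 + 0.1498i)|1⟩

H² = I, so H^3 = H: a single Hadamard. With (a, b) = (0.4482, (0.8685 - 0.2118i)), H gives ((a + b)/√2, (a − b)/√2) = ((0.931 - 0.1498i), (-0.2972 + 0.1498i)).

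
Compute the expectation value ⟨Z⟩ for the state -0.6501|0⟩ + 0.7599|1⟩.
-0.1548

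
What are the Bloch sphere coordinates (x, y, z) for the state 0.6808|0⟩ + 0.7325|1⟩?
(0.9974, 0, -0.07307)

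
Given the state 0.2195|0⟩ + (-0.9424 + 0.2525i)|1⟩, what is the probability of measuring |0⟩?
0.04818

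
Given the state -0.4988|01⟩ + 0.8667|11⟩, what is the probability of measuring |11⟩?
0.7512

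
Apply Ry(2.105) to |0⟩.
0.4954|0⟩ + 0.8687|1⟩

Ry(2.105) = [[cos(θ/2), −sin(θ/2)], [sin(θ/2), cos(θ/2)]]; θ = 2.105, cos(θ/2) ≈ 0.495401, sin(θ/2) ≈ 0.868664.
With a = amp(|0⟩) = 1 and b = amp(|1⟩) = 0:
new amp(|0⟩) = (0.495401)·a + (-0.868664)·b = 0.4954
new amp(|1⟩) = (0.868664)·a + (0.495401)·b = 0.8687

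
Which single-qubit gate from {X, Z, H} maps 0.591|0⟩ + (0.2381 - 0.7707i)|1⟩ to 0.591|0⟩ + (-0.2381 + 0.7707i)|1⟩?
Z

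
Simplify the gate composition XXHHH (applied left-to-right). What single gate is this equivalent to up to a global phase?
H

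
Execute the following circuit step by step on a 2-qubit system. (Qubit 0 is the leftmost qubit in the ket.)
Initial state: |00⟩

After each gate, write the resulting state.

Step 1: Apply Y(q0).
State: i|10⟩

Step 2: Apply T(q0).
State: (-1/√2 + (1/√2)i)|10⟩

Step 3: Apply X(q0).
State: (-1/√2 + (1/√2)i)|00⟩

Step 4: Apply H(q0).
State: (-1/2 + (1/2)i)|00⟩ + (-1/2 + (1/2)i)|10⟩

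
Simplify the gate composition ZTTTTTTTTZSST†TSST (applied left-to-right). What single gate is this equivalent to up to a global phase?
T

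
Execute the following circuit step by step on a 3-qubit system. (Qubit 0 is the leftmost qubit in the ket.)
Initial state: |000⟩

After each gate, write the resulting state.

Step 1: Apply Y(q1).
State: i|010⟩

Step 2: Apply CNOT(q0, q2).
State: i|010⟩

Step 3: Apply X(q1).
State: i|000⟩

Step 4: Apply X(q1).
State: i|010⟩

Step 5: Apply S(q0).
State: i|010⟩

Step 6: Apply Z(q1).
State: -i|010⟩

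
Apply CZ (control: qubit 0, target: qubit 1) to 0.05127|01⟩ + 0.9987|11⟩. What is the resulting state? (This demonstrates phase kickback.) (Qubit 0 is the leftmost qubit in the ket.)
0.05127|01⟩ - 0.9987|11⟩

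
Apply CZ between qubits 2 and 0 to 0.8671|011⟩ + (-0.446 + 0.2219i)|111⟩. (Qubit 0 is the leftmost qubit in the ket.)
0.8671|011⟩ + (0.446 - 0.2219i)|111⟩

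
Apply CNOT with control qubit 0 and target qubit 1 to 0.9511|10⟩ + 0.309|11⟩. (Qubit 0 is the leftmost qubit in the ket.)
0.309|10⟩ + 0.9511|11⟩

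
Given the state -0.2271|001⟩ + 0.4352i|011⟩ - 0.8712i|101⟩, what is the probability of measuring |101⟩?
0.759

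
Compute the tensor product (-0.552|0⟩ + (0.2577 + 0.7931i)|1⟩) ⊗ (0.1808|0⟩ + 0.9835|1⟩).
-0.0998|00⟩ - 0.5429|01⟩ + (0.04659 + 0.1434i)|10⟩ + (0.2534 + 0.78i)|11⟩

amp(|b₁b₂…⟩) = product of the factor amplitudes for bits b₁, b₂, …; only kets whose every factor amplitude is nonzero survive.
|00⟩: (-0.552)(0.1808) = -0.0998
|01⟩: (-0.552)(0.9835) = -0.5429
|10⟩: (0.2577 + 0.7931i)(0.1808) = (0.04659 + 0.1434i)
|11⟩: (0.2577 + 0.7931i)(0.9835) = (0.2534 + 0.78i)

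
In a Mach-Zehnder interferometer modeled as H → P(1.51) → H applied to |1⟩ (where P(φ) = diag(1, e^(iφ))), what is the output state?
(0.4696 - 0.4991i)|0⟩ + (0.5304 + 0.4991i)|1⟩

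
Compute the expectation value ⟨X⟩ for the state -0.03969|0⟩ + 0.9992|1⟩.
-0.07932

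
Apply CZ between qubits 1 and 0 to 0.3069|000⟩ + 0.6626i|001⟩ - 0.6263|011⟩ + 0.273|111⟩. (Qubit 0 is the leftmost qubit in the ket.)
0.3069|000⟩ + 0.6626i|001⟩ - 0.6263|011⟩ - 0.273|111⟩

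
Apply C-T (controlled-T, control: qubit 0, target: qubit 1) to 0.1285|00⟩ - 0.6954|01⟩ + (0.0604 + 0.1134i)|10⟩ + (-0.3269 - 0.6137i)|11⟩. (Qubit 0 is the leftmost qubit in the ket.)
0.1285|00⟩ - 0.6954|01⟩ + (0.0604 + 0.1134i)|10⟩ + (0.2028 - 0.6651i)|11⟩

C-T leaves the control-|0⟩ kets |00⟩, |01⟩ unchanged and applies T to qubit 1 on the control-|1⟩ pair (|10⟩, |11⟩).
T = [[1, 0], [0, (1/√2 + (1/√2)i)]].
With a = amp(|10⟩) = (0.0604 + 0.1134i) and b = amp(|11⟩) = (-0.3269 - 0.6137i):
new amp(|10⟩) = (1)·a = (0.0604 + 0.1134i)
new amp(|11⟩) = (1/√2 + (1/√2)i)·b = (0.2028 - 0.6651i)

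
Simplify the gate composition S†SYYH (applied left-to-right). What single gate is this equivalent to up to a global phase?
H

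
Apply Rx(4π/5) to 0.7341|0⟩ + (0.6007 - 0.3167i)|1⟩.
(-0.07435 - 0.5713i)|0⟩ + (0.1856 - 0.796i)|1⟩

Rx(4π/5) = [[cos(θ/2), −i·sin(θ/2)], [−i·sin(θ/2), cos(θ/2)]]; θ = 4π/5, cos(θ/2) ≈ 0.309017, sin(θ/2) ≈ 0.951057.
With a = amp(|0⟩) = 0.7341 and b = amp(|1⟩) = (0.6007 - 0.3167i):
new amp(|0⟩) = (0.309017)·a + (-0.951057i)·b = (-0.07435 - 0.5713i)
new amp(|1⟩) = (-0.951057i)·a + (0.309017)·b = (0.1856 - 0.796i)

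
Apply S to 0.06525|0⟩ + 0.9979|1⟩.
0.06525|0⟩ + 0.9979i|1⟩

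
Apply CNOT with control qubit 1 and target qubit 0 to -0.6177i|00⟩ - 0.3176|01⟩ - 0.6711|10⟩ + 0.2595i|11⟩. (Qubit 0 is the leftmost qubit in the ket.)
-0.6177i|00⟩ + 0.2595i|01⟩ - 0.6711|10⟩ - 0.3176|11⟩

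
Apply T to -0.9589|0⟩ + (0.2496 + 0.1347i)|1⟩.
-0.9589|0⟩ + (0.08125 + 0.2717i)|1⟩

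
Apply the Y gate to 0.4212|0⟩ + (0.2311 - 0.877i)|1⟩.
(-0.877 - 0.2311i)|0⟩ + 0.4212i|1⟩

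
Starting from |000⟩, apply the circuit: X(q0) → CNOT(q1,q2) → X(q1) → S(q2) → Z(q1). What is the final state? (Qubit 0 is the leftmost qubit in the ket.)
-|110⟩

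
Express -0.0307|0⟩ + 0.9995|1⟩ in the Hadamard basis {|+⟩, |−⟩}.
0.685|+⟩ - 0.7285|−⟩

With |ψ⟩ = α|0⟩ + β|1⟩, the Hadamard-basis coefficients are ⟨+|ψ⟩ = (α + β)/√2 and ⟨−|ψ⟩ = (α − β)/√2.
Here α = -0.0307, β = 0.9995: (α + β)/√2 = 0.685, (α − β)/√2 = -0.7285.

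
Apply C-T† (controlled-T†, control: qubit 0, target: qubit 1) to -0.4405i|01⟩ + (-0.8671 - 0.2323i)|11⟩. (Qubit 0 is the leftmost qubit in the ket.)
-0.4405i|01⟩ + (-0.7774 + 0.4489i)|11⟩

C-T† leaves the control-|0⟩ kets |00⟩, |01⟩ unchanged and applies T† to qubit 1 on the control-|1⟩ pair (|10⟩, |11⟩).
T† = [[1, 0], [0, (1/√2 - (1/√2)i)]].
With a = amp(|10⟩) = 0 and b = amp(|11⟩) = (-0.8671 - 0.2323i):
new amp(|10⟩) = (1)·a = 0
new amp(|11⟩) = (1/√2 - (1/√2)i)·b = (-0.7774 + 0.4489i)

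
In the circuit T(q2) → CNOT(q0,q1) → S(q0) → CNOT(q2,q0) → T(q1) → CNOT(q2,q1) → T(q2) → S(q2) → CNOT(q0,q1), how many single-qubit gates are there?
5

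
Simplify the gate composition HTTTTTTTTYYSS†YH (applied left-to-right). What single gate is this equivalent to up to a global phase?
Y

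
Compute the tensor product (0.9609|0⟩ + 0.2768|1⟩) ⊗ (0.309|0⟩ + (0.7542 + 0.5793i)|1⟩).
0.2969|00⟩ + (0.7247 + 0.5566i)|01⟩ + 0.08553|10⟩ + (0.2088 + 0.1604i)|11⟩

amp(|b₁b₂…⟩) = product of the factor amplitudes for bits b₁, b₂, …; only kets whose every factor amplitude is nonzero survive.
|00⟩: (0.9609)(0.309) = 0.2969
|01⟩: (0.9609)(0.7542 + 0.5793i) = (0.7247 + 0.5566i)
|10⟩: (0.2768)(0.309) = 0.08553
|11⟩: (0.2768)(0.7542 + 0.5793i) = (0.2088 + 0.1604i)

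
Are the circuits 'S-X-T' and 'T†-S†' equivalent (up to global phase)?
No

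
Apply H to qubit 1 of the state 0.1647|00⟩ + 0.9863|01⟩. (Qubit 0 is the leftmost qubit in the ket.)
0.8139|00⟩ - 0.581|01⟩

H on qubit 1 mixes each pair of kets that differ only in qubit 1: amplitudes (a, b) of (|…0…⟩, |…1…⟩) become ((a + b)/√2, (a − b)/√2). Kets absent from the input have amplitude 0.
(|00⟩, |01⟩): (a, b) = (0.1647, 0.9863) → (0.8139, -0.581)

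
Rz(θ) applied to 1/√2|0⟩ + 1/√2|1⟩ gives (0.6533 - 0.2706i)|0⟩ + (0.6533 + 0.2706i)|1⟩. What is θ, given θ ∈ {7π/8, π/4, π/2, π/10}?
π/4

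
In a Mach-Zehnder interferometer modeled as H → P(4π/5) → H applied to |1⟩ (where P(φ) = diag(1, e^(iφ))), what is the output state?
(0.9045 - 0.2939i)|0⟩ + (0.09549 + 0.2939i)|1⟩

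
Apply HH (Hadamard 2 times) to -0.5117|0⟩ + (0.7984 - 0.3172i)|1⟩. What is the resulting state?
-0.5117|0⟩ + (0.7984 - 0.3172i)|1⟩

H² = I, so an even number of Hadamards cancels: H^2 = I and the state is unchanged.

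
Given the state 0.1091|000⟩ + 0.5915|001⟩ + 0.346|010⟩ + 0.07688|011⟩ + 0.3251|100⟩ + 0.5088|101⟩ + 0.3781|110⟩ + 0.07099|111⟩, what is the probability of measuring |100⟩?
0.1057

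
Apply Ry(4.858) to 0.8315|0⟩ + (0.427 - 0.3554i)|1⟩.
(-0.9083 + 0.2324i)|0⟩ + (0.2205 + 0.2689i)|1⟩

Ry(4.858) = [[cos(θ/2), −sin(θ/2)], [sin(θ/2), cos(θ/2)]]; θ = 4.858, cos(θ/2) ≈ -0.756669, sin(θ/2) ≈ 0.653798.
With a = amp(|0⟩) = 0.8315 and b = amp(|1⟩) = (0.427 - 0.3554i):
new amp(|0⟩) = (-0.756669)·a + (-0.653798)·b = (-0.9083 + 0.2324i)
new amp(|1⟩) = (0.653798)·a + (-0.756669)·b = (0.2205 + 0.2689i)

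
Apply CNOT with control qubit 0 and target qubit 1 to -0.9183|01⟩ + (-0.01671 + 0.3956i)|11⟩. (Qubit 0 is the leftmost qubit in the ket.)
-0.9183|01⟩ + (-0.01671 + 0.3956i)|10⟩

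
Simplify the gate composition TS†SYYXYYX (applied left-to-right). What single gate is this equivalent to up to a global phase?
T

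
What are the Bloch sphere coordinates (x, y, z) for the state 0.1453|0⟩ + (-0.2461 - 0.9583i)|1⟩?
(-0.07152, -0.2785, -0.9578)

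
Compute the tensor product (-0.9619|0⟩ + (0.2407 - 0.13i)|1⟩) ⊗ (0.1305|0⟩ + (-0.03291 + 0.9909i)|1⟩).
-0.1255|00⟩ + (0.03166 - 0.9531i)|01⟩ + (0.03141 - 0.01697i)|10⟩ + (0.1209 + 0.2428i)|11⟩

amp(|b₁b₂…⟩) = product of the factor amplitudes for bits b₁, b₂, …; only kets whose every factor amplitude is nonzero survive.
|00⟩: (-0.9619)(0.1305) = -0.1255
|01⟩: (-0.9619)(-0.03291 + 0.9909i) = (0.03166 - 0.9531i)
|10⟩: (0.2407 - 0.13i)(0.1305) = (0.03141 - 0.01697i)
|11⟩: (0.2407 - 0.13i)(-0.03291 + 0.9909i) = (0.1209 + 0.2428i)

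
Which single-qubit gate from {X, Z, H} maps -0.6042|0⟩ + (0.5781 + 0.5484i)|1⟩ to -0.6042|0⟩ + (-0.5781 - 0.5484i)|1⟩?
Z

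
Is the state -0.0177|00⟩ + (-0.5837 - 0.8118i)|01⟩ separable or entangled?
Separable

Writing the state as a|00⟩ + b|01⟩ + c|10⟩ + d|11⟩, it is a product state iff ad − bc = 0.
Here (a, b, c, d) = (-0.0177, (-0.5837 - 0.8118i), 0, 0): ad − bc = (-0.0177)(0) − (-0.5837 - 0.8118i)(0) = 0, so the state is separable.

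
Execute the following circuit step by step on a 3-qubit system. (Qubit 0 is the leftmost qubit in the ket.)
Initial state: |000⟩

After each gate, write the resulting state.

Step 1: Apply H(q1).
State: 1/√2|000⟩ + 1/√2|010⟩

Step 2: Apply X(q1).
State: 1/√2|000⟩ + 1/√2|010⟩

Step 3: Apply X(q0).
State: 1/√2|100⟩ + 1/√2|110⟩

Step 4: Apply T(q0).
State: (1/2 + (1/2)i)|100⟩ + (1/2 + (1/2)i)|110⟩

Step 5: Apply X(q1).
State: (1/2 + (1/2)i)|100⟩ + (1/2 + (1/2)i)|110⟩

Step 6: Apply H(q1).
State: (1/√2 + (1/√2)i)|100⟩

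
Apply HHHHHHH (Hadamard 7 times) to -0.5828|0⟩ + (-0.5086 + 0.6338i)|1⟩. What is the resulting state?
(-0.7717 + 0.4482i)|0⟩ + (-0.05247 - 0.4482i)|1⟩

H² = I, so H^7 = H: a single Hadamard. With (a, b) = (-0.5828, (-0.5086 + 0.6338i)), H gives ((a + b)/√2, (a − b)/√2) = ((-0.7717 + 0.4482i), (-0.05247 - 0.4482i)).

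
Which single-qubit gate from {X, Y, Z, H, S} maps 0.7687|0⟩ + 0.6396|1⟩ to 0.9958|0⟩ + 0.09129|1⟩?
H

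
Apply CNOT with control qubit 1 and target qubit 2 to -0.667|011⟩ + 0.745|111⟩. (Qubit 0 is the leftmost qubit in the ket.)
-0.667|010⟩ + 0.745|110⟩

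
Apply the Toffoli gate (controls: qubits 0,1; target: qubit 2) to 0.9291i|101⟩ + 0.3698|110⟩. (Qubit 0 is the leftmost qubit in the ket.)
0.9291i|101⟩ + 0.3698|111⟩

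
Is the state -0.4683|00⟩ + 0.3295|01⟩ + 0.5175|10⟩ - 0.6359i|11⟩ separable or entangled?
Entangled

Writing the state as a|00⟩ + b|01⟩ + c|10⟩ + d|11⟩, it is a product state iff ad − bc = 0.
Here (a, b, c, d) = (-0.4683, 0.3295, 0.5175, -0.6359i): ad − bc = (-0.4683)(-0.6359i) − (0.3295)(0.5175) = (-0.1705 + 0.2978i) ≠ 0, so the state is entangled.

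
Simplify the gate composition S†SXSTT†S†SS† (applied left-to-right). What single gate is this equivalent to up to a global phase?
X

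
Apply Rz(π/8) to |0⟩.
(0.9808 - 0.1951i)|0⟩

Rz(π/8) = [[e^(−iθ/2), 0], [0, e^(iθ/2)]] with e^(±iθ/2) = cos(θ/2) ± i·sin(θ/2); θ = π/8, cos(θ/2) ≈ 0.980785, sin(θ/2) ≈ 0.19509.
With a = amp(|0⟩) = 1 and b = amp(|1⟩) = 0:
new amp(|0⟩) = (0.980785 - 0.19509i)·a = (0.9808 - 0.1951i)
new amp(|1⟩) = (0.980785 + 0.19509i)·b = 0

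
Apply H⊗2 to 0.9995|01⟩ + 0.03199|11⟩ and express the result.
0.5157|00⟩ - 0.5157|01⟩ + 0.4838|10⟩ - 0.4838|11⟩

H⊗2 gives amp(|y⟩) = (1/2) Σ_x (−1)^(x·y) amp(|x⟩), where x·y is the number of positions in which both x and y have a 1.
|00⟩: (0.9995 + 0.03199)/2 = 0.5157
|01⟩: (-0.9995 - 0.03199)/2 = -0.5157
|10⟩: (0.9995 - 0.03199)/2 = 0.4838
|11⟩: (-0.9995 + 0.03199)/2 = -0.4838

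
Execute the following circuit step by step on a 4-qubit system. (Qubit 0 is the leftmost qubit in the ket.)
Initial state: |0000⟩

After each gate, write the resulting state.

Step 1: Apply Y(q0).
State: i|1000⟩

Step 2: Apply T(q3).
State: i|1000⟩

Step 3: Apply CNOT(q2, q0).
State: i|1000⟩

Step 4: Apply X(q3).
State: i|1001⟩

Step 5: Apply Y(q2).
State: -|1011⟩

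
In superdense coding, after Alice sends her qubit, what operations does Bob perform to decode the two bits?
CNOT (Alice's qubit controls Bob's), then H on Alice's qubit, then measure both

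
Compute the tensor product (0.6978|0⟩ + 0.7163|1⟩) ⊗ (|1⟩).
0.6978|01⟩ + 0.7163|11⟩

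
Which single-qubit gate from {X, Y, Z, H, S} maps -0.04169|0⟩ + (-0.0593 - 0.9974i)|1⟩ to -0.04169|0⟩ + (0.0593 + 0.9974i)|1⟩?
Z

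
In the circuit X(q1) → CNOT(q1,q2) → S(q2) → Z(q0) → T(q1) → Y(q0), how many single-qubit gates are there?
5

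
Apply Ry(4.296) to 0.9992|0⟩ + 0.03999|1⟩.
-0.5788|0⟩ + 0.8155|1⟩

Ry(4.296) = [[cos(θ/2), −sin(θ/2)], [sin(θ/2), cos(θ/2)]]; θ = 4.296, cos(θ/2) ≈ -0.545683, sin(θ/2) ≈ 0.837992.
With a = amp(|0⟩) = 0.9992 and b = amp(|1⟩) = 0.03999:
new amp(|0⟩) = (-0.545683)·a + (-0.837992)·b = -0.5788
new amp(|1⟩) = (0.837992)·a + (-0.545683)·b = 0.8155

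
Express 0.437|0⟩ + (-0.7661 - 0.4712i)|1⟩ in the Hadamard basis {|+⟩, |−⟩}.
(-0.2327 - 0.3332i)|+⟩ + (0.8507 + 0.3332i)|−⟩

With |ψ⟩ = α|0⟩ + β|1⟩, the Hadamard-basis coefficients are ⟨+|ψ⟩ = (α + β)/√2 and ⟨−|ψ⟩ = (α − β)/√2.
Here α = 0.437, β = (-0.7661 - 0.4712i): (α + β)/√2 = (-0.2327 - 0.3332i), (α − β)/√2 = (0.8507 + 0.3332i).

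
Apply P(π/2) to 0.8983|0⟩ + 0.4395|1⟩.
0.8983|0⟩ + 0.4395i|1⟩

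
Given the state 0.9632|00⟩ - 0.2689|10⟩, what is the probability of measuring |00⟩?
0.9278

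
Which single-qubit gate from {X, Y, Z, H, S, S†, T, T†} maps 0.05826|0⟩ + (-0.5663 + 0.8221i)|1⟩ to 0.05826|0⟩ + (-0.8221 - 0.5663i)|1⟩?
S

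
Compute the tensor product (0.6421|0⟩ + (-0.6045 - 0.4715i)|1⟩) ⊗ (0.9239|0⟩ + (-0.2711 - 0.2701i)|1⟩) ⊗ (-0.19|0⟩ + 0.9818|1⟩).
-0.1127|000⟩ + 0.5824|001⟩ + (0.03307 + 0.03295i)|010⟩ + (-0.1709 - 0.1703i)|011⟩ + (0.1061 + 0.08277i)|100⟩ + (-0.5483 - 0.4277i)|101⟩ + (-0.00694 - 0.05531i)|110⟩ + (0.03586 + 0.2858i)|111⟩

amp(|b₁b₂…⟩) = product of the factor amplitudes for bits b₁, b₂, …; only kets whose every factor amplitude is nonzero survive.
|000⟩: (0.6421)(0.9239)(-0.19) = -0.1127
|001⟩: (0.6421)(0.9239)(0.9818) = 0.5824
|010⟩: (0.6421)(-0.2711 - 0.2701i)(-0.19) = (0.03307 + 0.03295i)
|011⟩: (0.6421)(-0.2711 - 0.2701i)(0.9818) = (-0.1709 - 0.1703i)
|100⟩: (-0.6045 - 0.4715i)(0.9239)(-0.19) = (0.1061 + 0.08277i)
|101⟩: (-0.6045 - 0.4715i)(0.9239)(0.9818) = (-0.5483 - 0.4277i)
|110⟩: (-0.6045 - 0.4715i)(-0.2711 - 0.2701i)(-0.19) = (-0.00694 - 0.05531i)
|111⟩: (-0.6045 - 0.4715i)(-0.2711 - 0.2701i)(0.9818) = (0.03586 + 0.2858i)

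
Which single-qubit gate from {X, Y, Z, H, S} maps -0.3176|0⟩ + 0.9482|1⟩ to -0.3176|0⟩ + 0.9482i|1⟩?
S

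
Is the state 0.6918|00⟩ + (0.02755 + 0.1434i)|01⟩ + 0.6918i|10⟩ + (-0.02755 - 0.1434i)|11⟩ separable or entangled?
Entangled

Writing the state as a|00⟩ + b|01⟩ + c|10⟩ + d|11⟩, it is a product state iff ad − bc = 0.
Here (a, b, c, d) = (0.6918, (0.02755 + 0.1434i), 0.6918i, (-0.02755 - 0.1434i)): ad − bc = (0.6918)(-0.02755 - 0.1434i) − (0.02755 + 0.1434i)(0.6918i) = (0.08015 - 0.1183i) ≠ 0, so the state is entangled.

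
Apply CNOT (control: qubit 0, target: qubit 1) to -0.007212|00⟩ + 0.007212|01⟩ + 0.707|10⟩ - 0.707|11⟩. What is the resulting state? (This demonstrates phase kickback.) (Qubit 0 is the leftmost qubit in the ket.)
-0.007212|00⟩ + 0.007212|01⟩ - 0.707|10⟩ + 0.707|11⟩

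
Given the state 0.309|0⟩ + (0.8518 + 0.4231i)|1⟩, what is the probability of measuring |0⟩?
0.09548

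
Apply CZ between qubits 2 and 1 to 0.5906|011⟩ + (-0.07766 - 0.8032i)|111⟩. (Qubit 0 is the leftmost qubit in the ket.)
-0.5906|011⟩ + (0.07766 + 0.8032i)|111⟩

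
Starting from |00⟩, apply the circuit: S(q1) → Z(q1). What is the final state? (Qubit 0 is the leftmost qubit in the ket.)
|00⟩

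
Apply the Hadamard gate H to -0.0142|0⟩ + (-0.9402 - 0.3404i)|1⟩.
(-0.6749 - 0.2407i)|0⟩ + (0.6548 + 0.2407i)|1⟩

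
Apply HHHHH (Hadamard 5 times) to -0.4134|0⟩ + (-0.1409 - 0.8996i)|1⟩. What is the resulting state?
(-0.3919 - 0.6361i)|0⟩ + (-0.1927 + 0.6361i)|1⟩

H² = I, so H^5 = H: a single Hadamard. With (a, b) = (-0.4134, (-0.1409 - 0.8996i)), H gives ((a + b)/√2, (a − b)/√2) = ((-0.3919 - 0.6361i), (-0.1927 + 0.6361i)).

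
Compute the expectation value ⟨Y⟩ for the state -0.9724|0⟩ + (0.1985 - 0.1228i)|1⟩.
0.2388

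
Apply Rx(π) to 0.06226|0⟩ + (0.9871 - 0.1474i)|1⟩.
(-0.1474 - 0.9871i)|0⟩ - 0.06226i|1⟩

Rx(π) = [[cos(θ/2), −i·sin(θ/2)], [−i·sin(θ/2), cos(θ/2)]]; θ = π, cos(θ/2) ≈ 0, sin(θ/2) ≈ 1.
With a = amp(|0⟩) = 0.06226 and b = amp(|1⟩) = (0.9871 - 0.1474i):
new amp(|0⟩) = (-i)·b = (-0.1474 - 0.9871i)
new amp(|1⟩) = (-i)·a = -0.06226i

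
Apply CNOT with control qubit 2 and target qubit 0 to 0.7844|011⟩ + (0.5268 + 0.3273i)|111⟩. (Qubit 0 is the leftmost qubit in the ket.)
(0.5268 + 0.3273i)|011⟩ + 0.7844|111⟩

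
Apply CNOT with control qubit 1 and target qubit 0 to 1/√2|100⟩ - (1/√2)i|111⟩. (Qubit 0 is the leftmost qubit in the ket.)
-(1/√2)i|011⟩ + 1/√2|100⟩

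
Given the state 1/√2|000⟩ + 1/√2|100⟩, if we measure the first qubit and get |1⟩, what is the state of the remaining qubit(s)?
|00⟩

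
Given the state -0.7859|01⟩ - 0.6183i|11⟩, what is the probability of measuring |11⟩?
0.3823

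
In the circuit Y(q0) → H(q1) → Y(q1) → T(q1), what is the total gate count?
4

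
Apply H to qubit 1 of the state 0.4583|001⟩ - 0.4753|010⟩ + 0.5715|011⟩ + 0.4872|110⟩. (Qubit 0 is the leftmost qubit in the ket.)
-0.3361|000⟩ + 0.7282|001⟩ + 0.3361|010⟩ - 0.08004|011⟩ + 0.3445|100⟩ - 0.3445|110⟩

H on qubit 1 mixes each pair of kets that differ only in qubit 1: amplitudes (a, b) of (|…0…⟩, |…1…⟩) become ((a + b)/√2, (a − b)/√2). Kets absent from the input have amplitude 0.
(|000⟩, |010⟩): (a, b) = (0, -0.4753) → (-0.3361, 0.3361)
(|001⟩, |011⟩): (a, b) = (0.4583, 0.5715) → (0.7282, -0.08004)
(|100⟩, |110⟩): (a, b) = (0, 0.4872) → (0.3445, -0.3445)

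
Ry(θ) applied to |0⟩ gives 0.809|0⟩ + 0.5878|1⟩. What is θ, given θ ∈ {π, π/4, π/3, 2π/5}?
2π/5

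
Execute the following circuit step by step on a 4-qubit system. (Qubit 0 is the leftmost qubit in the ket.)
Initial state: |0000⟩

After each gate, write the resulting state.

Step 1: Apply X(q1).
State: |0100⟩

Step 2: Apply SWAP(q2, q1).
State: |0010⟩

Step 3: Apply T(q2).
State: (1/√2 + (1/√2)i)|0010⟩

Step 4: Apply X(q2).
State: (1/√2 + (1/√2)i)|0000⟩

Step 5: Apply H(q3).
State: (1/2 + (1/2)i)|0000⟩ + (1/2 + (1/2)i)|0001⟩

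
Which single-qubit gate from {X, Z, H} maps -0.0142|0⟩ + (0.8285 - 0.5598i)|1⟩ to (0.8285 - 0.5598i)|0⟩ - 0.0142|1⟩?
X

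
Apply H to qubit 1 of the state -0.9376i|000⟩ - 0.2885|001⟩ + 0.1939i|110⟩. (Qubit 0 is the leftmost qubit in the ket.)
-0.663i|000⟩ - 0.204|001⟩ - 0.663i|010⟩ - 0.204|011⟩ + 0.1371i|100⟩ - 0.1371i|110⟩

H on qubit 1 mixes each pair of kets that differ only in qubit 1: amplitudes (a, b) of (|…0…⟩, |…1…⟩) become ((a + b)/√2, (a − b)/√2). Kets absent from the input have amplitude 0.
(|000⟩, |010⟩): (a, b) = (-0.9376i, 0) → (-0.663i, -0.663i)
(|001⟩, |011⟩): (a, b) = (-0.2885, 0) → (-0.204, -0.204)
(|100⟩, |110⟩): (a, b) = (0, 0.1939i) → (0.1371i, -0.1371i)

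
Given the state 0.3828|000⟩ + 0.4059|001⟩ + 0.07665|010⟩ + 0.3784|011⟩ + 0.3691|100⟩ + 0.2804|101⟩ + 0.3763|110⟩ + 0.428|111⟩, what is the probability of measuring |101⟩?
0.07862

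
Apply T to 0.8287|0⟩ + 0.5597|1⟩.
0.8287|0⟩ + (0.3958 + 0.3958i)|1⟩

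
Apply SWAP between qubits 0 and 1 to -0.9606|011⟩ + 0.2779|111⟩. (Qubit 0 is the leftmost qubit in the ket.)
-0.9606|101⟩ + 0.2779|111⟩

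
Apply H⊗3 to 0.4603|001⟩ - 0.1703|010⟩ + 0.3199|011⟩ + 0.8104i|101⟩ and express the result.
(0.2156 + 0.2865i)|000⟩ + (-0.3361 - 0.2865i)|001⟩ + (0.1098 + 0.2865i)|010⟩ + (0.01057 - 0.2865i)|011⟩ + (0.2156 - 0.2865i)|100⟩ + (-0.3361 + 0.2865i)|101⟩ + (0.1098 - 0.2865i)|110⟩ + (0.01057 + 0.2865i)|111⟩

H⊗3 gives amp(|y⟩) = (1/2√2) Σ_x (−1)^(x·y) amp(|x⟩), where x·y is the number of positions in which both x and y have a 1.
|000⟩: (0.4603 - 0.1703 + 0.3199 + 0.8104i)/(2√2) = (0.2156 + 0.2865i)
|001⟩: (-0.4603 - 0.1703 - 0.3199 - 0.8104i)/(2√2) = (-0.3361 - 0.2865i)
|010⟩: (0.4603 + 0.1703 - 0.3199 + 0.8104i)/(2√2) = (0.1098 + 0.2865i)
|011⟩: (-0.4603 + 0.1703 + 0.3199 - 0.8104i)/(2√2) = (0.01057 - 0.2865i)
|100⟩: (0.4603 - 0.1703 + 0.3199 - 0.8104i)/(2√2) = (0.2156 - 0.2865i)
|101⟩: (-0.4603 - 0.1703 - 0.3199 + 0.8104i)/(2√2) = (-0.3361 + 0.2865i)
|110⟩: (0.4603 + 0.1703 - 0.3199 - 0.8104i)/(2√2) = (0.1098 - 0.2865i)
|111⟩: (-0.4603 + 0.1703 + 0.3199 + 0.8104i)/(2√2) = (0.01057 + 0.2865i)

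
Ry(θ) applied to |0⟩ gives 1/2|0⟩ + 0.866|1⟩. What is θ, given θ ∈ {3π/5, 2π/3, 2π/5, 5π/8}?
2π/3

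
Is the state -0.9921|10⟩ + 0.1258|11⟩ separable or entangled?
Separable

Writing the state as a|00⟩ + b|01⟩ + c|10⟩ + d|11⟩, it is a product state iff ad − bc = 0.
Here (a, b, c, d) = (0, 0, -0.9921, 0.1258): ad − bc = (0)(0.1258) − (0)(-0.9921) = 0, so the state is separable.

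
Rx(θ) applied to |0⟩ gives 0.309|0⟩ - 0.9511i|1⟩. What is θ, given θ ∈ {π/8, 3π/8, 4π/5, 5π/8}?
4π/5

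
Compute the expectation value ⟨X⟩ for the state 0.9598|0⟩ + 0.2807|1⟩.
0.5388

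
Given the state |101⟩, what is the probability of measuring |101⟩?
1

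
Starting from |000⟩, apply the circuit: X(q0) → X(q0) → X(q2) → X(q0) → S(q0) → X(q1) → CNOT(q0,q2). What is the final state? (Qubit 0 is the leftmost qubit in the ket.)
i|110⟩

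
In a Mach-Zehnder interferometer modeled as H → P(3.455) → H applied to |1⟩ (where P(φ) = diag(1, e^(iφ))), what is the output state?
(0.9756 + 0.1542i)|0⟩ + (0.02436 - 0.1542i)|1⟩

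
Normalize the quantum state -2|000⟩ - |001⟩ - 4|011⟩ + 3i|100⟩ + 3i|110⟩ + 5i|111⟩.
-0.25|000⟩ - 0.125|001⟩ - 1/2|011⟩ + 0.375i|100⟩ + 0.375i|110⟩ + 0.625i|111⟩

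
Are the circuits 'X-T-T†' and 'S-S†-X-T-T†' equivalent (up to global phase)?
Yes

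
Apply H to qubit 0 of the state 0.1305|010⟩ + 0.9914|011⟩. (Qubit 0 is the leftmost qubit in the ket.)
0.09228|010⟩ + 0.701|011⟩ + 0.09228|110⟩ + 0.701|111⟩

H on qubit 0 mixes each pair of kets that differ only in qubit 0: amplitudes (a, b) of (|…0…⟩, |…1…⟩) become ((a + b)/√2, (a − b)/√2). Kets absent from the input have amplitude 0.
(|010⟩, |110⟩): (a, b) = (0.1305, 0) → (0.09228, 0.09228)
(|011⟩, |111⟩): (a, b) = (0.9914, 0) → (0.701, 0.701)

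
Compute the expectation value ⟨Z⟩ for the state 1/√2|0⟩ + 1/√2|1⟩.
0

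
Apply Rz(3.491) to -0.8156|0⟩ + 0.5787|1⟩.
(0.1418 + 0.8032i)|0⟩ + (-0.1006 + 0.5699i)|1⟩

Rz(3.491) = [[e^(−iθ/2), 0], [0, e^(iθ/2)]] with e^(±iθ/2) = cos(θ/2) ± i·sin(θ/2); θ = 3.491, cos(θ/2) ≈ -0.173816, sin(θ/2) ≈ 0.984778.
With a = amp(|0⟩) = -0.8156 and b = amp(|1⟩) = 0.5787:
new amp(|0⟩) = (-0.173816 - 0.984778i)·a = (0.1418 + 0.8032i)
new amp(|1⟩) = (-0.173816 + 0.984778i)·b = (-0.1006 + 0.5699i)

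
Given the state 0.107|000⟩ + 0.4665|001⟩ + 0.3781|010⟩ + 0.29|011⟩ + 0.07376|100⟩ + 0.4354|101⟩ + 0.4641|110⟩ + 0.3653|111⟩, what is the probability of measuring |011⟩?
0.0841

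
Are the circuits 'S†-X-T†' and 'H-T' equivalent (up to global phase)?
No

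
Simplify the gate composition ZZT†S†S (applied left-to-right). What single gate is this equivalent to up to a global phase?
T†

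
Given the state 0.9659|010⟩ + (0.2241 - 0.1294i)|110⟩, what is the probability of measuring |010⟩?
0.933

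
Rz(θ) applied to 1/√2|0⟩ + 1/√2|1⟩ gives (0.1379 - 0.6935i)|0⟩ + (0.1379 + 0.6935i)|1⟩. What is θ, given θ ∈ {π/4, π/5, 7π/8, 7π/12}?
7π/8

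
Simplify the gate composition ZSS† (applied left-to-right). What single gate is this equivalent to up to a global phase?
Z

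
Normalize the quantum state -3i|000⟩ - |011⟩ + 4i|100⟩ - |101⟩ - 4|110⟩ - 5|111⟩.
-0.3638i|000⟩ - 0.1213|011⟩ + 0.4851i|100⟩ - 0.1213|101⟩ - 0.4851|110⟩ - 0.6063|111⟩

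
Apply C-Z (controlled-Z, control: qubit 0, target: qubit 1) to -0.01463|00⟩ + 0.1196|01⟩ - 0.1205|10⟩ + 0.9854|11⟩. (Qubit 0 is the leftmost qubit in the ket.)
-0.01463|00⟩ + 0.1196|01⟩ - 0.1205|10⟩ - 0.9854|11⟩

C-Z leaves the control-|0⟩ kets |00⟩, |01⟩ unchanged and applies Z to qubit 1 on the control-|1⟩ pair (|10⟩, |11⟩).
Z = [[1, 0], [0, -1]].
With a = amp(|10⟩) = -0.1205 and b = amp(|11⟩) = 0.9854:
new amp(|10⟩) = (1)·a = -0.1205
new amp(|11⟩) = (-1)·b = -0.9854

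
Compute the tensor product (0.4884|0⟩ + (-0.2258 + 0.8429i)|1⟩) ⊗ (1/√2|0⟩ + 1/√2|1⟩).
0.3454|00⟩ + 0.3454|01⟩ + (-0.1597 + 0.596i)|10⟩ + (-0.1597 + 0.596i)|11⟩

amp(|b₁b₂…⟩) = product of the factor amplitudes for bits b₁, b₂, …; only kets whose every factor amplitude is nonzero survive.
|00⟩: (0.4884)(1/√2) = 0.3454
|01⟩: (0.4884)(1/√2) = 0.3454
|10⟩: (-0.2258 + 0.8429i)(1/√2) = (-0.1597 + 0.596i)
|11⟩: (-0.2258 + 0.8429i)(1/√2) = (-0.1597 + 0.596i)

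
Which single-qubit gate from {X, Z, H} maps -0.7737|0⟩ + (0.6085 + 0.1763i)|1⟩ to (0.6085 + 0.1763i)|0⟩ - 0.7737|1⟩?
X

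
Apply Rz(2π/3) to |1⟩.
(1/2 + 0.866i)|1⟩

Rz(2π/3) = [[e^(−iθ/2), 0], [0, e^(iθ/2)]] with e^(±iθ/2) = cos(θ/2) ± i·sin(θ/2); θ = 2π/3, cos(θ/2) ≈ 0.5, sin(θ/2) ≈ 0.866025.
With a = amp(|0⟩) = 0 and b = amp(|1⟩) = 1:
new amp(|0⟩) = (0.5 - 0.866025i)·a = 0
new amp(|1⟩) = (0.5 + 0.866025i)·b = (1/2 + 0.866i)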